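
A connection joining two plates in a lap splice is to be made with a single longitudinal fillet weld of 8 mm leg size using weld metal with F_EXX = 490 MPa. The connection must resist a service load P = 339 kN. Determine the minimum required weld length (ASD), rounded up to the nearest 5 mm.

L = 410 mm

Throat t_e = 0.707 × 8 = 5.656 mm.
r_n/Ω = (0.6 × 490 × 5.656) / 2.0 = 831.4 N/mm = 0.8314 kN/mm.
L_req = P / (r_n/Ω) = 339 / 0.8314 = 407.7 mm total.
Round up → use L = 410 mm.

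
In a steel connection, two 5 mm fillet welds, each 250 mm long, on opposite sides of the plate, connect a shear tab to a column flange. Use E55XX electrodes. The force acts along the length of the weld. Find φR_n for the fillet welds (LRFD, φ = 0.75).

φR_n ≈ 437 kN

E55XX → F_EXX = 550 MPa.
Effective throat t_e = 0.707 × 5 = 3.535 mm.
Total length L = 500 mm; A_we = 3.535 × 500 = 1767 mm².
F_nw = 0.6 F_EXX = 0.6 × 550 = 330 MPa.
φR_n = 0.75 × 330 × 1767 × 10⁻³ = 437.5 kN.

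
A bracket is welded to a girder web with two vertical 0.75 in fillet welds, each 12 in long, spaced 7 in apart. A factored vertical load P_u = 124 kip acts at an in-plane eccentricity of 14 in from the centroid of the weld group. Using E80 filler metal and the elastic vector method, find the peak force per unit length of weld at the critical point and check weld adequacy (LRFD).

f_max ≈ 23.7 kip/in; NOT adequate

E80XX → F_EXX = 80 ksi.
Total weld length L_w = 24 in. Treat welds as unit-width lines.
Polar moment about centroid: J = 2[d³/12 + d(b/2)²] = 2[12³/12 + 12×3.5²] = 582 in³.
Direct shear f_v = P/L_w = 124 / 24 = 5.167 kip/in (vertical).
Torsion M = P·e = 124 × 14 = 1736 kip·in.
Critical point at (x, y) = (3.5, 6) from centroid. f_tx = M·y/J = 17.9 kip/in; f_ty = M·x/J = 10.44 kip/in.
Resultant f_max = √[f_tx² + (f_v + f_ty)²] = √[17.9² + (5.167 + 10.44)²] = 23.75 kip/in.
Capacity per unit length: φr_n = 0.75 × 0.6 × 80 × (0.707 × 0.75) = 19.09 kip/in.
23.75 > 19.09 → NOT adequate.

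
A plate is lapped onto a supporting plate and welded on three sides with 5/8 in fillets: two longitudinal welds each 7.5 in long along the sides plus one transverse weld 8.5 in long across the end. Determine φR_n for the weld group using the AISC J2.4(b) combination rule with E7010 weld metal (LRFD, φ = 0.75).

E70XX → F_EXX = 70 ksi.
t_e = 0.707 × 0.625 = 0.4419 in.
R_nwl = 0.6 × 70 × 0.4419 × 15 = 278.4 kip (longitudinal, 2 welds).
R_nwt = 0.6 × 70 × 0.4419 × 8.5 = 157.7 kip (transverse, base value).
(i) R_nwl + R_nwt = 436.1 kip; (ii) 0.85 R_nwl + 1.5 R_nwt = 473.2 kip.
R_n = max = 473.2 kip [governs: (ii)]; φR_n = 354.9 kip.

φR_n ≈ 355 kip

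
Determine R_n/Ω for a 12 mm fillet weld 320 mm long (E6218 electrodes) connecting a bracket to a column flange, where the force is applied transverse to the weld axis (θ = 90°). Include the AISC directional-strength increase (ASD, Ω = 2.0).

R_n/Ω ≈ 757 kN

E62XX → F_EXX = 620 MPa.
t_e = 0.707 × 12 = 8.484 mm; A_we = 8.484 × 320 = 2715 mm².
Directional factor: 1.0 + 0.5 sin^1.5(90°) = 1.5.
F_nw = 0.6 × 620 × 1.5 = 558 MPa.
R_n/Ω = (558 × 2715) / 2.0 × 10⁻³ = 757.5 kN.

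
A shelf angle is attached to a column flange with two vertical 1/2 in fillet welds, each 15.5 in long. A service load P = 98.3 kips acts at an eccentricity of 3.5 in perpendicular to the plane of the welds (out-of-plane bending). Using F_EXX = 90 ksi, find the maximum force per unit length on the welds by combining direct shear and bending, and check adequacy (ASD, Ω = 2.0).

f_max ≈ 5.34 kip/in; adequate

L_w = 2 × 15.5 = 31 in; section modulus (unit throat) S = 2 × L²/6 = 80.08 in².
Direct shear f_v = P/L_w = 98.3/31 = 3.171 kip/in.
Moment M = P × e = 98.3 × 3.5 = 344.05 kip·in; bending f_b = M/S = 4.296 kip/in.
f_max = √(f_v² + f_b²) = √(3.171² + 4.296²) = 5.34 kip/in.
r_n/Ω = (1/2.0) × 0.6 × 90 × (0.707 × 0.5) = 9.544 kip/in → adequate.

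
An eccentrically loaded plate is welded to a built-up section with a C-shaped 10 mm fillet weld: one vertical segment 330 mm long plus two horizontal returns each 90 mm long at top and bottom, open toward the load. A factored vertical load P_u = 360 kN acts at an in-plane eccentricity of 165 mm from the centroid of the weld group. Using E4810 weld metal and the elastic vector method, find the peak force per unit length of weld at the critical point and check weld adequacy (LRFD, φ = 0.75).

E48XX → F_EXX = 480 MPa.
Total weld length L_w = 510 mm. Treat welds as unit-width lines.
Centroid: x̄ = 2×90×45 / 510 = 15.88 mm from the vertical weld.
Polar moment about centroid: J = I_x + I_y = [330³/12 + 2×90×165²] + [330×15.88² + 2(90³/12 + 90×29.12²)] = 8253000 mm³.
Direct shear f_v = P/L_w = 360×10³ / 510 = 705.9 N/mm (vertical).
Torsion M = P·e = 360×10³ × 165 = 59400000 N·mm.
Critical point at (x, y) = (74.12, 165) from centroid. f_tx = M·y/J = 1188 N/mm; f_ty = M·x/J = 533.5 N/mm.
Resultant f_max = √[f_tx² + (f_v + f_ty)²] = √[1188² + (705.9 + 533.5)²] = 1717 N/mm.
Capacity per unit length: φr_n = 0.75 × 0.6 × 480 × (0.707 × 10) = 1527 N/mm.
1717 > 1527 → NOT adequate.

f_max ≈ 1720 N/mm; NOT adequate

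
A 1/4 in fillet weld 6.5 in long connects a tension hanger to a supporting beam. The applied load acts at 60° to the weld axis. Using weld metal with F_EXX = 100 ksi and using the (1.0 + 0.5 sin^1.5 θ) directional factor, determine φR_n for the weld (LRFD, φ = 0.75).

φR_n ≈ 72.5 kip

t_e = 0.707 × 0.25 = 0.1767 in; A_we = 0.1767 × 6.5 = 1.149 in².
Directional factor: 1.0 + 0.5 sin^1.5(60°) = 1.403.
F_nw = 0.6 × 100 × 1.403 = 84.18 ksi.
φR_n = 0.75 × 84.18 × 1.149 = 72.53 kip.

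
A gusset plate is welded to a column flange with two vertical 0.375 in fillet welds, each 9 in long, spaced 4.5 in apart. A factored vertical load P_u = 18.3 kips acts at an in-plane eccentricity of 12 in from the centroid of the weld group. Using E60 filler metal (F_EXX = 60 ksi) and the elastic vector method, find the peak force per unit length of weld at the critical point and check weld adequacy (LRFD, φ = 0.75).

f_max ≈ 5.72 kip/in; adequate

Total weld length L_w = 18 in. Treat welds as unit-width lines.
Polar moment about centroid: J = 2[d³/12 + d(b/2)²] = 2[9³/12 + 9×2.25²] = 212.6 in³.
Direct shear f_v = P/L_w = 18.3 / 18 = 1.017 kip/in (vertical).
Torsion M = P·e = 18.3 × 12 = 219.6 kip·in.
Critical point at (x, y) = (2.25, 4.5) from centroid. f_tx = M·y/J = 4.648 kip/in; f_ty = M·x/J = 2.324 kip/in.
Resultant f_max = √[f_tx² + (f_v + f_ty)²] = √[4.648² + (1.017 + 2.324)²] = 5.724 kip/in.
Capacity per unit length: φr_n = 0.75 × 0.6 × 60 × (0.707 × 0.375) = 7.158 kip/in.
5.724 ≤ 7.158 → adequate.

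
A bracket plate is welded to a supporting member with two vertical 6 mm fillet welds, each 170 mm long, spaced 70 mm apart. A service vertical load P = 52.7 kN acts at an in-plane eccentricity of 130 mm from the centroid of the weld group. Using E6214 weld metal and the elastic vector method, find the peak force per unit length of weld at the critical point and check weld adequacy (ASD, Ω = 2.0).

f_max ≈ 587 N/mm; adequate

E62XX → F_EXX = 620 MPa.
Total weld length L_w = 340 mm. Treat welds as unit-width lines.
Polar moment about centroid: J = 2[d³/12 + d(b/2)²] = 2[170³/12 + 170×35²] = 1235000 mm³.
Direct shear f_v = P/L_w = 52.7×10³ / 340 = 155 N/mm (vertical).
Torsion M = P·e = 52.7×10³ × 130 = 6851000 N·mm.
Critical point at (x, y) = (35, 85) from centroid. f_tx = M·y/J = 471.4 N/mm; f_ty = M·x/J = 194.1 N/mm.
Resultant f_max = √[f_tx² + (f_v + f_ty)²] = √[471.4² + (155 + 194.1)²] = 586.6 N/mm.
Capacity per unit length: r_n/Ω = (1/2.0) × 0.6 × 620 × (0.707 × 6) = 789 N/mm.
586.6 ≤ 789 → adequate.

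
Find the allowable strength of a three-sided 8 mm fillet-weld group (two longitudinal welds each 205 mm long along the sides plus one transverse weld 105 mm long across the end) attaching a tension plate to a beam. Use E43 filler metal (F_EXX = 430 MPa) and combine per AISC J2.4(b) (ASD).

R_n/Ω ≈ 376 kN

t_e = 0.707 × 8 = 5.656 mm.
R_nwl = 0.6 × 430 × 5.656 × 410 × 10⁻³ = 598.3 kN (longitudinal, 2 welds).
R_nwt = 0.6 × 430 × 5.656 × 105 × 10⁻³ = 153.2 kN (transverse, base value).
(i) R_nwl + R_nwt = 751.5 kN; (ii) 0.85 R_nwl + 1.5 R_nwt = 738.4 kN.
R_n = max = 751.5 kN [governs: (i)]; R_n/Ω = 375.8 kN.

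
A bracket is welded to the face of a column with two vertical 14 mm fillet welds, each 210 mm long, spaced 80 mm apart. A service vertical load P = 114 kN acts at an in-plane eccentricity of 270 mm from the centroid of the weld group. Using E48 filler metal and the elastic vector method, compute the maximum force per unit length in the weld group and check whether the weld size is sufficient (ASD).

E48XX → F_EXX = 480 MPa.
Total weld length L_w = 420 mm. Treat welds as unit-width lines.
Polar moment about centroid: J = 2[d³/12 + d(b/2)²] = 2[210³/12 + 210×40²] = 2216000 mm³.
Direct shear f_v = P/L_w = 114×10³ / 420 = 271.4 N/mm (vertical).
Torsion M = P·e = 114×10³ × 270 = 30780000 N·mm.
Critical point at (x, y) = (40, 105) from centroid. f_tx = M·y/J = 1459 N/mm; f_ty = M·x/J = 555.7 N/mm.
Resultant f_max = √[f_tx² + (f_v + f_ty)²] = √[1459² + (271.4 + 555.7)²] = 1677 N/mm.
Capacity per unit length: r_n/Ω = (1/2.0) × 0.6 × 480 × (0.707 × 14) = 1425 N/mm.
1677 > 1425 → NOT adequate.

f_max ≈ 1680 N/mm; NOT adequate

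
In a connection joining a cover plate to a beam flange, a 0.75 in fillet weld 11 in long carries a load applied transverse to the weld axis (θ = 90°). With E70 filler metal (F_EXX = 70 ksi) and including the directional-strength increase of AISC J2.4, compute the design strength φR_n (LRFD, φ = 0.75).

t_e = 0.707 × 0.75 = 0.5302 in; A_we = 0.5302 × 11 = 5.833 in².
Directional factor: 1.0 + 0.5 sin^1.5(90°) = 1.5.
F_nw = 0.6 × 70 × 1.5 = 63 ksi.
φR_n = 0.75 × 63 × 5.833 = 275.6 kip.

φR_n ≈ 276 kip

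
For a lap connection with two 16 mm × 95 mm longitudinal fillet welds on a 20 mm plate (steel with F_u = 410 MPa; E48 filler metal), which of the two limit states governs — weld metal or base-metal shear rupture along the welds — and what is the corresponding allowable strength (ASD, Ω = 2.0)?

E48XX → F_EXX = 480 MPa.
t_e = 0.707 × 16 = 11.31 mm; L = 190 mm.
Weld metal: R_n/Ω = (1/2.0) × 0.6 × 480 × 11.31 × 190 × 10⁻³ = 309.5 kN.
Base metal (shear rupture): R_n/Ω = (1/2.0) × 0.6 × 410 × 20 × 190 × 10⁻³ = 467.4 kN.
Governing: weld metal.

R_n/Ω ≈ 309 kN (weld metal governs)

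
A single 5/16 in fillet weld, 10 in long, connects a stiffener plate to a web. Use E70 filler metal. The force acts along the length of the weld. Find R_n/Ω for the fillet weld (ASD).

E70XX → F_EXX = 70 ksi.
Effective throat t_e = 0.707 × 0.3125 = 0.2209 in.
Total length L = 10 in; A_we = 0.2209 × 10 = 2.209 in².
F_nw = 0.6 F_EXX = 0.6 × 70 = 42 ksi.
R_n = 42 × 2.209 = 92.79 kip; R_n/Ω = 92.79/2.0 = 46.4 kip.

R_n/Ω ≈ 46.4 kip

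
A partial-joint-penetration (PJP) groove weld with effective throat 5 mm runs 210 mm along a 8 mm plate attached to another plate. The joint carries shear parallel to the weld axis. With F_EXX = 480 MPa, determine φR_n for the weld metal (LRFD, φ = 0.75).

Effective throat (given) t_e = 5 mm.
A_we = 5 × 210 = 1050 mm².
F_nw = 0.6 F_EXX = 288 MPa.
φR_n = 0.75 × 288 × 1050 × 10⁻³ = 226.8 kN.

φR_n ≈ 227 kN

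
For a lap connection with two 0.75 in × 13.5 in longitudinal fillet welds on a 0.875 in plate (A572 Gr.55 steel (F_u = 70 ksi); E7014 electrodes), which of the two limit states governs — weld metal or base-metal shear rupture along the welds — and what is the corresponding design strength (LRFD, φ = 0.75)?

φR_n ≈ 451 kips (weld metal governs)

E70XX → F_EXX = 70 ksi.
t_e = 0.707 × 0.75 = 0.5302 in; L = 27 in.
Weld metal: φR_n = 0.75 × 0.6 × 70 × 0.5302 × 27 = 451 kips.
Base metal (shear rupture): φR_n = 0.75 × 0.6 × 70 × 0.875 × 27 = 744.2 kips.
Governing: weld metal.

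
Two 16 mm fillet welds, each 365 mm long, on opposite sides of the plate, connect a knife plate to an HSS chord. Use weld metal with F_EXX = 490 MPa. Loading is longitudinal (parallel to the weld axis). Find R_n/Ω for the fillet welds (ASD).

Effective throat t_e = 0.707 × 16 = 11.31 mm.
Total length L = 730 mm; A_we = 11.31 × 730 = 8258 mm².
F_nw = 0.6 F_EXX = 0.6 × 490 = 294 MPa.
R_n = 294 × 8258 × 10⁻³ = 2428 kN; R_n/Ω = 2428/2.0 = 1214 kN.

R_n/Ω ≈ 1210 kN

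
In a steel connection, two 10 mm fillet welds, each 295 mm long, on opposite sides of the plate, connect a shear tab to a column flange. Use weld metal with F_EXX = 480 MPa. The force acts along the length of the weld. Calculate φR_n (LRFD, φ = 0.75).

φR_n ≈ 901 kN

Effective throat t_e = 0.707 × 10 = 7.07 mm.
Total length L = 590 mm; A_we = 7.07 × 590 = 4171 mm².
F_nw = 0.6 F_EXX = 0.6 × 480 = 288 MPa.
φR_n = 0.75 × 288 × 4171 × 10⁻³ = 901 kN.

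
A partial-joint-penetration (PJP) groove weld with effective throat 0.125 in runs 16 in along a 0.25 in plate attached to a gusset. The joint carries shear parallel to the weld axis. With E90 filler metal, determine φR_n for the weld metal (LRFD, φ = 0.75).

E90XX → F_EXX = 90 ksi.
Effective throat (given) t_e = 0.125 in.
A_we = 0.125 × 16 = 2 in².
F_nw = 0.6 F_EXX = 54 ksi.
φR_n = 0.75 × 54 × 2 = 81 kip.

φR_n ≈ 81 kip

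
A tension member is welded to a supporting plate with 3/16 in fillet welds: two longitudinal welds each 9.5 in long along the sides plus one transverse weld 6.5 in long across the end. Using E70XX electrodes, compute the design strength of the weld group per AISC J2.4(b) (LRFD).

φR_n ≈ 108 kips

E70XX → F_EXX = 70 ksi.
t_e = 0.707 × 0.1875 = 0.1326 in.
R_nwl = 0.6 × 70 × 0.1326 × 19 = 105.8 kips (longitudinal, 2 welds).
R_nwt = 0.6 × 70 × 0.1326 × 6.5 = 36.19 kips (transverse, base value).
(i) R_nwl + R_nwt = 142 kips; (ii) 0.85 R_nwl + 1.5 R_nwt = 144.2 kips.
R_n = max = 144.2 kips [governs: (ii)]; φR_n = 108.2 kips.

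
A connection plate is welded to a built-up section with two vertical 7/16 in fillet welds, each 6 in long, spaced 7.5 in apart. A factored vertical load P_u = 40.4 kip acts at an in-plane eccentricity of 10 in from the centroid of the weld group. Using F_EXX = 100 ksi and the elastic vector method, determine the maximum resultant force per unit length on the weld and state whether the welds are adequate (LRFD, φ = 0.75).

Total weld length L_w = 12 in. Treat welds as unit-width lines.
Polar moment about centroid: J = 2[d³/12 + d(b/2)²] = 2[6³/12 + 6×3.75²] = 204.8 in³.
Direct shear f_v = P/L_w = 40.4 / 12 = 3.367 kip/in (vertical).
Torsion M = P·e = 40.4 × 10 = 404 kip·in.
Critical point at (x, y) = (3.75, 3) from centroid. f_tx = M·y/J = 5.919 kip/in; f_ty = M·x/J = 7.399 kip/in.
Resultant f_max = √[f_tx² + (f_v + f_ty)²] = √[5.919² + (3.367 + 7.399)²] = 12.29 kip/in.
Capacity per unit length: φr_n = 0.75 × 0.6 × 100 × (0.707 × 0.4375) = 13.92 kip/in.
12.29 ≤ 13.92 → adequate.

f_max ≈ 12.3 kip/in; adequate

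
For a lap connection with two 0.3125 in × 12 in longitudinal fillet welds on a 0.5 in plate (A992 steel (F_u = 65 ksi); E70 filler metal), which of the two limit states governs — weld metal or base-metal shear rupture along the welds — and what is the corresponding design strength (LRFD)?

E70XX → F_EXX = 70 ksi.
t_e = 0.707 × 0.3125 = 0.2209 in; L = 24 in.
Weld metal: φR_n = 0.75 × 0.6 × 70 × 0.2209 × 24 = 167 kip.
Base metal (shear rupture): φR_n = 0.75 × 0.6 × 65 × 0.5 × 24 = 351 kip.
Governing: weld metal.

φR_n ≈ 167 kip (weld metal governs)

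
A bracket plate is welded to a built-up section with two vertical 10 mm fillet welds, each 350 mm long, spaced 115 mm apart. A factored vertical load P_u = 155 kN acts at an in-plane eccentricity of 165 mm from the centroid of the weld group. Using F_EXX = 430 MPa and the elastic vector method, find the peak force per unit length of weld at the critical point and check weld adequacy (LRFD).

Total weld length L_w = 700 mm. Treat welds as unit-width lines.
Polar moment about centroid: J = 2[d³/12 + d(b/2)²] = 2[350³/12 + 350×57.5²] = 9460000 mm³.
Direct shear f_v = P/L_w = 155×10³ / 700 = 221.4 N/mm (vertical).
Torsion M = P·e = 155×10³ × 165 = 25575000 N·mm.
Critical point at (x, y) = (57.5, 175) from centroid. f_tx = M·y/J = 473.1 N/mm; f_ty = M·x/J = 155.4 N/mm.
Resultant f_max = √[f_tx² + (f_v + f_ty)²] = √[473.1² + (221.4 + 155.4)²] = 604.9 N/mm.
Capacity per unit length: φr_n = 0.75 × 0.6 × 430 × (0.707 × 10) = 1368 N/mm.
604.9 ≤ 1368 → adequate.

f_max ≈ 605 N/mm; adequate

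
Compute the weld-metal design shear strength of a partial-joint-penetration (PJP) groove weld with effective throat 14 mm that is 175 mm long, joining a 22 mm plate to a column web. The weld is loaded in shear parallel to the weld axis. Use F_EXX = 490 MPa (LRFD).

Effective throat (given) t_e = 14 mm.
A_we = 14 × 175 = 2450 mm².
F_nw = 0.6 F_EXX = 294 MPa.
φR_n = 0.75 × 294 × 2450 × 10⁻³ = 540.2 kN.

φR_n ≈ 540 kN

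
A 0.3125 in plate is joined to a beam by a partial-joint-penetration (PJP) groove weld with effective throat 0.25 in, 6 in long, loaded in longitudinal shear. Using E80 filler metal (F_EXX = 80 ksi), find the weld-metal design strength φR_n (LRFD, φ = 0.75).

φR_n ≈ 54 kip

Effective throat (given) t_e = 0.25 in.
A_we = 0.25 × 6 = 1.5 in².
F_nw = 0.6 F_EXX = 48 ksi.
φR_n = 0.75 × 48 × 1.5 = 54 kip.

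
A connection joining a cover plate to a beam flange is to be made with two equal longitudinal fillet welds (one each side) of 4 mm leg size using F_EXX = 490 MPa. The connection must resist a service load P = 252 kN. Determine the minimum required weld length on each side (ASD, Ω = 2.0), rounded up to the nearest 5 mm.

L = 305 mm on each side

Throat t_e = 0.707 × 4 = 2.828 mm.
r_n/Ω = (0.6 × 490 × 2.828) / 2.0 = 415.7 N/mm = 0.4157 kN/mm.
L_req = P / (r_n/Ω) = 252 / 0.4157 = 606.2 mm total.
Per side: 606.2 / 2 = 303.1 mm.
Round up → use L = 305 mm on each side.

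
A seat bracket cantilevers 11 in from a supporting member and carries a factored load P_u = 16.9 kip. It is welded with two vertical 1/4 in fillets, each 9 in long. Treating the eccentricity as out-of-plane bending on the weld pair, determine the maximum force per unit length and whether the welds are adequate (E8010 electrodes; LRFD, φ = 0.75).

f_max ≈ 6.95 kip/in; NOT adequate

E80XX → F_EXX = 80 ksi.
L_w = 2 × 9 = 18 in; section modulus (unit throat) S = 2 × L²/6 = 27 in².
Direct shear f_v = P/L_w = 16.9/18 = 0.9389 kip/in.
Moment M = P × e = 16.9 × 11 = 185.9 kip·in; bending f_b = M/S = 6.885 kip/in.
f_max = √(f_v² + f_b²) = √(0.9389² + 6.885²) = 6.949 kip/in.
φr_n = 0.75 × 0.6 × 80 × (0.707 × 0.25) = 6.363 kip/in → NOT adequate.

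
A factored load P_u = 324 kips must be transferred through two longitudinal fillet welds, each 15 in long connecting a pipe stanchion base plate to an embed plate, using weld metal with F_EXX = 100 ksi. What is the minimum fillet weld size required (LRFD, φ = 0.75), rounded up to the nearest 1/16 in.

w = 3/8 in

Total weld length L = 30 in.
Required throat t_e = P_u / (φ × 0.6 F_EXX × L) = 324 / (0.75 × 0.6 × 100 × 30) = 0.24 in.
Required leg w = t_e / 0.707 = 0.3395 in → use 3/8 in.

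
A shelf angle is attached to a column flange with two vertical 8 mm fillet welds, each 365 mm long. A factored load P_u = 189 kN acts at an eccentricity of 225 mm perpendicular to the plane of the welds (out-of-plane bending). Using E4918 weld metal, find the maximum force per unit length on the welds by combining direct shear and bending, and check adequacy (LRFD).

E49XX → F_EXX = 490 MPa.
L_w = 2 × 365 = 730 mm; section modulus (unit throat) S = 2 × L²/6 = 44410 mm².
Direct shear f_v = P/L_w = 189×10³/730 = 258.9 N/mm.
Moment M = P × e = 189×10³ × 225 = 42525000 N·mm; bending f_b = M/S = 957.6 N/mm.
f_max = √(f_v² + f_b²) = √(258.9² + 957.6²) = 992 N/mm.
φr_n = 0.75 × 0.6 × 490 × (0.707 × 8) = 1247 N/mm → adequate.

f_max ≈ 992 N/mm; adequate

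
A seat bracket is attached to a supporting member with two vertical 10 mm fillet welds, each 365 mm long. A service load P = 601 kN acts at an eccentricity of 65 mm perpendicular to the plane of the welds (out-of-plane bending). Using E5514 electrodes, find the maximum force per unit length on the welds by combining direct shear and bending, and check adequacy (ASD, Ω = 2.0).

E55XX → F_EXX = 550 MPa.
L_w = 2 × 365 = 730 mm; section modulus (unit throat) S = 2 × L²/6 = 44410 mm².
Direct shear f_v = P/L_w = 601×10³/730 = 823.3 N/mm.
Moment M = P × e = 601×10³ × 65 = 39065000 N·mm; bending f_b = M/S = 879.7 N/mm.
f_max = √(f_v² + f_b²) = √(823.3² + 879.7²) = 1205 N/mm.
r_n/Ω = (1/2.0) × 0.6 × 550 × (0.707 × 10) = 1167 N/mm → NOT adequate.

f_max ≈ 1200 N/mm; NOT adequate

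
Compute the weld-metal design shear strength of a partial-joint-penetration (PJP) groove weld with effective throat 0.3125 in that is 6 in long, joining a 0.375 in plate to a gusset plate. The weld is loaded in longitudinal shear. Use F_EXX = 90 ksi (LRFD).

φR_n ≈ 75.9 kips

Effective throat (given) t_e = 0.3125 in.
A_we = 0.3125 × 6 = 1.875 in².
F_nw = 0.6 F_EXX = 54 ksi.
φR_n = 0.75 × 54 × 1.875 = 75.94 kips.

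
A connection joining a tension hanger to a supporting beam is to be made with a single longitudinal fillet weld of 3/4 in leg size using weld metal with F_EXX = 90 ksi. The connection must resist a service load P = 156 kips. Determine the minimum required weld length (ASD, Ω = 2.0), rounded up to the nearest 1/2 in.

L = 11 in

Throat t_e = 0.707 × 0.75 = 0.5302 in.
r_n/Ω = (0.6 × 90 × 0.5302) / 2.0 = 14.32 kip/in.
L_req = P / (r_n/Ω) = 156 / 14.32 = 10.9 in total.
Round up → use L = 11 in.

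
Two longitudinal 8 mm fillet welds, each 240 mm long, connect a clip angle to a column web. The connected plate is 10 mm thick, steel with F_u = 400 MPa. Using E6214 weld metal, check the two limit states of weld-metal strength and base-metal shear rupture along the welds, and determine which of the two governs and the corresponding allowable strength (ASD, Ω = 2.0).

E62XX → F_EXX = 620 MPa.
t_e = 0.707 × 8 = 5.656 mm; L = 480 mm.
Weld metal: R_n/Ω = (1/2.0) × 0.6 × 620 × 5.656 × 480 × 10⁻³ = 505 kN.
Base metal (shear rupture): R_n/Ω = (1/2.0) × 0.6 × 400 × 10 × 480 × 10⁻³ = 576 kN.
Governing: weld metal.

R_n/Ω ≈ 505 kN (weld metal governs)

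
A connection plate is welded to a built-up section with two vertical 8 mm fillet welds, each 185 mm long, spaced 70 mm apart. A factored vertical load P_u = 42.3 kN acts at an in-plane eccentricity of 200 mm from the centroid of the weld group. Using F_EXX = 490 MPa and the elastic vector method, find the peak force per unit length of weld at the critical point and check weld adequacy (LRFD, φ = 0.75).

Total weld length L_w = 370 mm. Treat welds as unit-width lines.
Polar moment about centroid: J = 2[d³/12 + d(b/2)²] = 2[185³/12 + 185×35²] = 1509000 mm³.
Direct shear f_v = P/L_w = 42.3×10³ / 370 = 114.3 N/mm (vertical).
Torsion M = P·e = 42.3×10³ × 200 = 8460000 N·mm.
Critical point at (x, y) = (35, 92.5) from centroid. f_tx = M·y/J = 518.8 N/mm; f_ty = M·x/J = 196.3 N/mm.
Resultant f_max = √[f_tx² + (f_v + f_ty)²] = √[518.8² + (114.3 + 196.3)²] = 604.6 N/mm.
Capacity per unit length: φr_n = 0.75 × 0.6 × 490 × (0.707 × 8) = 1247 N/mm.
604.6 ≤ 1247 → adequate.

f_max ≈ 605 N/mm; adequate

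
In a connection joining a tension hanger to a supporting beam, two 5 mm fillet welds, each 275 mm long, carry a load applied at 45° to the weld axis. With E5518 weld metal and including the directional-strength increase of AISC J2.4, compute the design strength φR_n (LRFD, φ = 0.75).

φR_n ≈ 624 kN

E55XX → F_EXX = 550 MPa.
t_e = 0.707 × 5 = 3.535 mm; A_we = 3.535 × 550 = 1944 mm².
Directional factor: 1.0 + 0.5 sin^1.5(45°) = 1.297.
F_nw = 0.6 × 550 × 1.297 = 428.1 MPa.
φR_n = 0.75 × 428.1 × 1944 × 10⁻³ = 624.3 kN.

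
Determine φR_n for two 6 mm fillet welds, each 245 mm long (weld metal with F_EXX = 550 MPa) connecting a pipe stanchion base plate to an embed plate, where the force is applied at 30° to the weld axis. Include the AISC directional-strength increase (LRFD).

t_e = 0.707 × 6 = 4.242 mm; A_we = 4.242 × 490 = 2079 mm².
Directional factor: 1.0 + 0.5 sin^1.5(30°) = 1.177.
F_nw = 0.6 × 550 × 1.177 = 388.3 MPa.
φR_n = 0.75 × 388.3 × 2079 × 10⁻³ = 605.4 kN.

φR_n ≈ 605 kN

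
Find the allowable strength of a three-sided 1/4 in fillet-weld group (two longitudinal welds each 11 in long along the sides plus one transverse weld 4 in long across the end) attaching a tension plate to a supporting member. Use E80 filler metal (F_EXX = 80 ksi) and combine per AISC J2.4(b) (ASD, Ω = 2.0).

R_n/Ω ≈ 110 kip

t_e = 0.707 × 0.25 = 0.1767 in.
R_nwl = 0.6 × 80 × 0.1767 × 22 = 186.6 kip (longitudinal, 2 welds).
R_nwt = 0.6 × 80 × 0.1767 × 4 = 33.94 kip (transverse, base value).
(i) R_nwl + R_nwt = 220.6 kip; (ii) 0.85 R_nwl + 1.5 R_nwt = 209.6 kip.
R_n = max = 220.6 kip [governs: (i)]; R_n/Ω = 110.3 kip.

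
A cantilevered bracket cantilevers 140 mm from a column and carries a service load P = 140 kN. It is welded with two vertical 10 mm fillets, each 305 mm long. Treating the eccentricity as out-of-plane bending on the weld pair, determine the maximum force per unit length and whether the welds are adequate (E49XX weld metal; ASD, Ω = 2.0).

E49XX → F_EXX = 490 MPa.
L_w = 2 × 305 = 610 mm; section modulus (unit throat) S = 2 × L²/6 = 31010 mm².
Direct shear f_v = P/L_w = 140×10³/610 = 229.5 N/mm.
Moment M = P × e = 140×10³ × 140 = 19600000 N·mm; bending f_b = M/S = 632.1 N/mm.
f_max = √(f_v² + f_b²) = √(229.5² + 632.1²) = 672.5 N/mm.
r_n/Ω = (1/2.0) × 0.6 × 490 × (0.707 × 10) = 1039 N/mm → adequate.

f_max ≈ 672 N/mm; adequate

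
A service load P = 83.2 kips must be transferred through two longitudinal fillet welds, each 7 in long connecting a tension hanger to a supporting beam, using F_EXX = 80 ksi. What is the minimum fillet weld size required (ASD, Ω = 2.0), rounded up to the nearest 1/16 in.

w = 3/8 in

Total weld length L = 14 in.
Required throat t_e = P × Ω / (0.6 F_EXX × L) = 83.2 × 2.0 / (0.6 × 80 × 14) = 0.2476 in.
Required leg w = t_e / 0.707 = 0.3502 in → use 3/8 in.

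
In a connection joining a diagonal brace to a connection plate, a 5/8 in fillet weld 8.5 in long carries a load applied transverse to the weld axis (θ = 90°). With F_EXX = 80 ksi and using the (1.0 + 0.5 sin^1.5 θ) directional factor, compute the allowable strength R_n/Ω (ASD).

t_e = 0.707 × 0.625 = 0.4419 in; A_we = 0.4419 × 8.5 = 3.756 in².
Directional factor: 1.0 + 0.5 sin^1.5(90°) = 1.5.
F_nw = 0.6 × 80 × 1.5 = 72 ksi.
R_n/Ω = (72 × 3.756) / 2.0 = 135.2 kip.

R_n/Ω ≈ 135 kip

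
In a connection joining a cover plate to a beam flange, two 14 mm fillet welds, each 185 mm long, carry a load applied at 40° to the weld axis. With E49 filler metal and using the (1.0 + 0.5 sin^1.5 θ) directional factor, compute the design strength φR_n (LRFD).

φR_n ≈ 1020 kN

E49XX → F_EXX = 490 MPa.
t_e = 0.707 × 14 = 9.898 mm; A_we = 9.898 × 370 = 3662 mm².
Directional factor: 1.0 + 0.5 sin^1.5(40°) = 1.258.
F_nw = 0.6 × 490 × 1.258 = 369.8 MPa.
φR_n = 0.75 × 369.8 × 3662 × 10⁻³ = 1016 kN.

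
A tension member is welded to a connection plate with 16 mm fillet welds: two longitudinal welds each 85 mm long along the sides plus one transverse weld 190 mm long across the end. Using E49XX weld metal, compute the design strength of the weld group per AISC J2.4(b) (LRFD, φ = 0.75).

E49XX → F_EXX = 490 MPa.
t_e = 0.707 × 16 = 11.31 mm.
R_nwl = 0.6 × 490 × 11.31 × 170 × 10⁻³ = 565.4 kN (longitudinal, 2 welds).
R_nwt = 0.6 × 490 × 11.31 × 190 × 10⁻³ = 631.9 kN (transverse, base value).
(i) R_nwl + R_nwt = 1197 kN; (ii) 0.85 R_nwl + 1.5 R_nwt = 1428 kN.
R_n = max = 1428 kN [governs: (ii)]; φR_n = 1071 kN.

φR_n ≈ 1070 kN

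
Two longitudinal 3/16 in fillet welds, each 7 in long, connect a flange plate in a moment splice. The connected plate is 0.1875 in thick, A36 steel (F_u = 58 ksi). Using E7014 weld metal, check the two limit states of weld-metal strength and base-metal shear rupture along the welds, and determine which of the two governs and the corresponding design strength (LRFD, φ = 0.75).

φR_n ≈ 58.5 kip (weld metal governs)

E70XX → F_EXX = 70 ksi.
t_e = 0.707 × 0.1875 = 0.1326 in; L = 14 in.
Weld metal: φR_n = 0.75 × 0.6 × 70 × 0.1326 × 14 = 58.46 kip.
Base metal (shear rupture): φR_n = 0.75 × 0.6 × 58 × 0.1875 × 14 = 68.51 kip.
Governing: weld metal.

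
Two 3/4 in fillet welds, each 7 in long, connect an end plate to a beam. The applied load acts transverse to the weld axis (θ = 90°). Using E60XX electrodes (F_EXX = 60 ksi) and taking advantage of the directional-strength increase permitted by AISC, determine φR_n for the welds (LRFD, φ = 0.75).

φR_n ≈ 301 kip

t_e = 0.707 × 0.75 = 0.5302 in; A_we = 0.5302 × 14 = 7.423 in².
Directional factor: 1.0 + 0.5 sin^1.5(90°) = 1.5.
F_nw = 0.6 × 60 × 1.5 = 54 ksi.
φR_n = 0.75 × 54 × 7.423 = 300.7 kip.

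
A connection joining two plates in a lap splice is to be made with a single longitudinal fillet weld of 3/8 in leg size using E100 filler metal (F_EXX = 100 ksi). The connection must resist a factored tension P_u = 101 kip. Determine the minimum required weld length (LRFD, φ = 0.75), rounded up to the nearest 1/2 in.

Throat t_e = 0.707 × 0.375 = 0.2651 in.
φr_n = 0.75 × 0.6 × 100 × 0.2651 = 11.93 kip/in.
L_req = P_u / φr_n = 101 / 11.93 = 8.466 in total.
Round up → use L = 8.5 in.

L = 8.5 in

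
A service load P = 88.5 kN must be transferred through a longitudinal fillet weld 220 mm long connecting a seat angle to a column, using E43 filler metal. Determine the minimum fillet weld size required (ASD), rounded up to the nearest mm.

w = 5 mm

E43XX → F_EXX = 430 MPa.
Total weld length L = 220 mm.
Required throat t_e = P × Ω / (0.6 F_EXX × L) = 88.5 × 2.0 / (0.6 × 430 × 220 × 10⁻³) = 3.118 mm.
Required leg w = t_e / 0.707 = 4.411 mm → use 5 mm.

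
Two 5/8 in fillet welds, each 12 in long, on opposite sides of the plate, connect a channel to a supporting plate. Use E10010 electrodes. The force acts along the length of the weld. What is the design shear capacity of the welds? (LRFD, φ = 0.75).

φR_n ≈ 477 kips

E100XX → F_EXX = 100 ksi.
Effective throat t_e = 0.707 × 0.625 = 0.4419 in.
Total length L = 24 in; A_we = 0.4419 × 24 = 10.6 in².
F_nw = 0.6 F_EXX = 0.6 × 100 = 60 ksi.
φR_n = 0.75 × 60 × 10.6 = 477.2 kips.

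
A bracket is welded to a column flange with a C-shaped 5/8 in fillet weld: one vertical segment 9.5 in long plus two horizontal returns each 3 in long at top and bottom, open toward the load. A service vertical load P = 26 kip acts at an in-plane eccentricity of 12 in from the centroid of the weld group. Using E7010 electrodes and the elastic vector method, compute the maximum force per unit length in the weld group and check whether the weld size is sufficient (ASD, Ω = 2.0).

E70XX → F_EXX = 70 ksi.
Total weld length L_w = 15.5 in. Treat welds as unit-width lines.
Centroid: x̄ = 2×3×1.5 / 15.5 = 0.5806 in from the vertical weld.
Polar moment about centroid: J = I_x + I_y = [9.5³/12 + 2×3×4.75²] + [9.5×0.5806² + 2(3³/12 + 3×0.9194²)] = 219.6 in³.
Direct shear f_v = P/L_w = 26 / 15.5 = 1.677 kip/in (vertical).
Torsion M = P·e = 26 × 12 = 312 kip·in.
Critical point at (x, y) = (2.419, 4.75) from centroid. f_tx = M·y/J = 6.749 kip/in; f_ty = M·x/J = 3.437 kip/in.
Resultant f_max = √[f_tx² + (f_v + f_ty)²] = √[6.749² + (1.677 + 3.437)²] = 8.468 kip/in.
Capacity per unit length: r_n/Ω = (1/2.0) × 0.6 × 70 × (0.707 × 0.625) = 9.279 kip/in.
8.468 ≤ 9.279 → adequate.

f_max ≈ 8.47 kip/in; adequate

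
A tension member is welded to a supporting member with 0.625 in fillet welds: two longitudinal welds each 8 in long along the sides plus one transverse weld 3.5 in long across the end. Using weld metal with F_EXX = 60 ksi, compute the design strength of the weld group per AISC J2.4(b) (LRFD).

φR_n ≈ 233 kips

t_e = 0.707 × 0.625 = 0.4419 in.
R_nwl = 0.6 × 60 × 0.4419 × 16 = 254.5 kips (longitudinal, 2 welds).
R_nwt = 0.6 × 60 × 0.4419 × 3.5 = 55.68 kips (transverse, base value).
(i) R_nwl + R_nwt = 310.2 kips; (ii) 0.85 R_nwl + 1.5 R_nwt = 299.9 kips.
R_n = max = 310.2 kips [governs: (i)]; φR_n = 232.6 kips.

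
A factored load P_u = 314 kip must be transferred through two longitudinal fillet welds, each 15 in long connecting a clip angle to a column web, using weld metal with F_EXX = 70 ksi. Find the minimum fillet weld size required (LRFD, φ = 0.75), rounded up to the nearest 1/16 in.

Total weld length L = 30 in.
Required throat t_e = P_u / (φ × 0.6 F_EXX × L) = 314 / (0.75 × 0.6 × 70 × 30) = 0.3323 in.
Required leg w = t_e / 0.707 = 0.47 in → use 1/2 in.

w = 1/2 in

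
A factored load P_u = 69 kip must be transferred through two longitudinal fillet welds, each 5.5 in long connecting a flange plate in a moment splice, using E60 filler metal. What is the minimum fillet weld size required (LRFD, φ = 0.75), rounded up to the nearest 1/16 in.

w = 3/8 in

E60XX → F_EXX = 60 ksi.
Total weld length L = 11 in.
Required throat t_e = P_u / (φ × 0.6 F_EXX × L) = 69 / (0.75 × 0.6 × 60 × 11) = 0.2323 in.
Required leg w = t_e / 0.707 = 0.3286 in → use 3/8 in.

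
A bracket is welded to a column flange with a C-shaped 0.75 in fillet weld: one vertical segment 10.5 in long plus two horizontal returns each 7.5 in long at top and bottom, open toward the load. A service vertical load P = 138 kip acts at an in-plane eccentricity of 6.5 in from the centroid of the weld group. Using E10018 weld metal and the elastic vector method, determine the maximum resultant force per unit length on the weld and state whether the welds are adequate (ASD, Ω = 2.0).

E100XX → F_EXX = 100 ksi.
Total weld length L_w = 25.5 in. Treat welds as unit-width lines.
Centroid: x̄ = 2×7.5×3.75 / 25.5 = 2.206 in from the vertical weld.
Polar moment about centroid: J = I_x + I_y = [10.5³/12 + 2×7.5×5.25²] + [10.5×2.206² + 2(7.5³/12 + 7.5×1.544²)] = 667.1 in³.
Direct shear f_v = P/L_w = 138 / 25.5 = 5.412 kip/in (vertical).
Torsion M = P·e = 138 × 6.5 = 897 kip·in.
Critical point at (x, y) = (5.294, 5.25) from centroid. f_tx = M·y/J = 7.06 kip/in; f_ty = M·x/J = 7.119 kip/in.
Resultant f_max = √[f_tx² + (f_v + f_ty)²] = √[7.06² + (5.412 + 7.119)²] = 14.38 kip/in.
Capacity per unit length: r_n/Ω = (1/2.0) × 0.6 × 100 × (0.707 × 0.75) = 15.91 kip/in.
14.38 ≤ 15.91 → adequate.

f_max ≈ 14.4 kip/in; adequate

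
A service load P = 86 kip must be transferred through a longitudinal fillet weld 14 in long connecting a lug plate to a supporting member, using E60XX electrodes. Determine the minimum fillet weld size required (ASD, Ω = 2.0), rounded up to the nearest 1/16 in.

E60XX → F_EXX = 60 ksi.
Total weld length L = 14 in.
Required throat t_e = P × Ω / (0.6 F_EXX × L) = 86 × 2.0 / (0.6 × 60 × 14) = 0.3413 in.
Required leg w = t_e / 0.707 = 0.4827 in → use 1/2 in.

w = 1/2 in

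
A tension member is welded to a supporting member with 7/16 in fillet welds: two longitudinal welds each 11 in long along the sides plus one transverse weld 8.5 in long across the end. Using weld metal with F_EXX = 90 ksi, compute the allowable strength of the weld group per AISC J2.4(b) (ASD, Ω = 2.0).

t_e = 0.707 × 0.4375 = 0.3093 in.
R_nwl = 0.6 × 90 × 0.3093 × 22 = 367.5 kip (longitudinal, 2 welds).
R_nwt = 0.6 × 90 × 0.3093 × 8.5 = 142 kip (transverse, base value).
(i) R_nwl + R_nwt = 509.4 kip; (ii) 0.85 R_nwl + 1.5 R_nwt = 525.3 kip.
R_n = max = 525.3 kip [governs: (ii)]; R_n/Ω = 262.7 kip.

R_n/Ω ≈ 263 kip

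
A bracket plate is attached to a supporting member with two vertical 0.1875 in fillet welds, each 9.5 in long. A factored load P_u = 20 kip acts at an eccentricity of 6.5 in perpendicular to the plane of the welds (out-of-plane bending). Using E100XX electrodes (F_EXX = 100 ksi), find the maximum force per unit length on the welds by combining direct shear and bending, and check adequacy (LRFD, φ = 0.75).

L_w = 2 × 9.5 = 19 in; section modulus (unit throat) S = 2 × L²/6 = 30.08 in².
Direct shear f_v = P/L_w = 20/19 = 1.053 kip/in.
Moment M = P × e = 20 × 6.5 = 130 kip·in; bending f_b = M/S = 4.321 kip/in.
f_max = √(f_v² + f_b²) = √(1.053² + 4.321²) = 4.448 kip/in.
φr_n = 0.75 × 0.6 × 100 × (0.707 × 0.1875) = 5.965 kip/in → adequate.

f_max ≈ 4.45 kip/in; adequate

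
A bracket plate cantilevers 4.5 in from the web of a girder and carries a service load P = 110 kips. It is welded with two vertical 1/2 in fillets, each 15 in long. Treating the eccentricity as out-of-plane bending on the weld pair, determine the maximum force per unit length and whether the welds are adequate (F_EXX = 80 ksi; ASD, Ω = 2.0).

L_w = 2 × 15 = 30 in; section modulus (unit throat) S = 2 × L²/6 = 75 in².
Direct shear f_v = P/L_w = 110/30 = 3.667 kip/in.
Moment M = P × e = 110 × 4.5 = 495 kip·in; bending f_b = M/S = 6.6 kip/in.
f_max = √(f_v² + f_b²) = √(3.667² + 6.6²) = 7.55 kip/in.
r_n/Ω = (1/2.0) × 0.6 × 80 × (0.707 × 0.5) = 8.484 kip/in → adequate.

f_max ≈ 7.55 kip/in; adequate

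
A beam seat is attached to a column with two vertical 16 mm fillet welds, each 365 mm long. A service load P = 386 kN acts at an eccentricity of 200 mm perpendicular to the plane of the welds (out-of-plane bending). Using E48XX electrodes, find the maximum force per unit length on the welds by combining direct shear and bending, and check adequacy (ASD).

E48XX → F_EXX = 480 MPa.
L_w = 2 × 365 = 730 mm; section modulus (unit throat) S = 2 × L²/6 = 44410 mm².
Direct shear f_v = P/L_w = 386×10³/730 = 528.8 N/mm.
Moment M = P × e = 386×10³ × 200 = 77200000 N·mm; bending f_b = M/S = 1738 N/mm.
f_max = √(f_v² + f_b²) = √(528.8² + 1738²) = 1817 N/mm.
r_n/Ω = (1/2.0) × 0.6 × 480 × (0.707 × 16) = 1629 N/mm → NOT adequate.

f_max ≈ 1820 N/mm; NOT adequate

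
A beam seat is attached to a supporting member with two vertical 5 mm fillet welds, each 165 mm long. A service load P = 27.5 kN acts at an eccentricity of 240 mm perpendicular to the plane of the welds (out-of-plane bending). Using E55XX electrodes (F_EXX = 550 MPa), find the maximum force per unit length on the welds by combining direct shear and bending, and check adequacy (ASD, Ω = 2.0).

L_w = 2 × 165 = 330 mm; section modulus (unit throat) S = 2 × L²/6 = 9075 mm².
Direct shear f_v = P/L_w = 27.5×10³/330 = 83.33 N/mm.
Moment M = P × e = 27.5×10³ × 240 = 6600000 N·mm; bending f_b = M/S = 727.3 N/mm.
f_max = √(f_v² + f_b²) = √(83.33² + 727.3²) = 732 N/mm.
r_n/Ω = (1/2.0) × 0.6 × 550 × (0.707 × 5) = 583.3 N/mm → NOT adequate.

f_max ≈ 732 N/mm; NOT adequate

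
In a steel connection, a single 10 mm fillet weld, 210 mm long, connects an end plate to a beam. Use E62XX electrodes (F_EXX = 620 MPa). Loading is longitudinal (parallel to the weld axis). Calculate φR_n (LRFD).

Effective throat t_e = 0.707 × 10 = 7.07 mm.
Total length L = 210 mm; A_we = 7.07 × 210 = 1485 mm².
F_nw = 0.6 F_EXX = 0.6 × 620 = 372 MPa.
φR_n = 0.75 × 372 × 1485 × 10⁻³ = 414.2 kN.

φR_n ≈ 414 kN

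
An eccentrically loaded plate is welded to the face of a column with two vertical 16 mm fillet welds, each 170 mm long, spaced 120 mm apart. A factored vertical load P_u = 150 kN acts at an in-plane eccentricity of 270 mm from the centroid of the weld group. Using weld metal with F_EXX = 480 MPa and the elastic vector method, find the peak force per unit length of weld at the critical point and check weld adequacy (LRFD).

f_max ≈ 2340 N/mm; adequate

Total weld length L_w = 340 mm. Treat welds as unit-width lines.
Polar moment about centroid: J = 2[d³/12 + d(b/2)²] = 2[170³/12 + 170×60²] = 2043000 mm³.
Direct shear f_v = P/L_w = 150×10³ / 340 = 441.2 N/mm (vertical).
Torsion M = P·e = 150×10³ × 270 = 40500000 N·mm.
Critical point at (x, y) = (60, 85) from centroid. f_tx = M·y/J = 1685 N/mm; f_ty = M·x/J = 1190 N/mm.
Resultant f_max = √[f_tx² + (f_v + f_ty)²] = √[1685² + (441.2 + 1190)²] = 2345 N/mm.
Capacity per unit length: φr_n = 0.75 × 0.6 × 480 × (0.707 × 16) = 2443 N/mm.
2345 ≤ 2443 → adequate.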